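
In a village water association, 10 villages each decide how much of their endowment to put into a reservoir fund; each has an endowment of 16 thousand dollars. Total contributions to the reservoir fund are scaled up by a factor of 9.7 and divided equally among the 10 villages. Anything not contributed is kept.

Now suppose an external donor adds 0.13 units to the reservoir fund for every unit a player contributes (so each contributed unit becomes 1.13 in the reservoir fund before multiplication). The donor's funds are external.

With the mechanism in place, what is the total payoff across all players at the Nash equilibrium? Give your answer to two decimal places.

The effective private return per unit is now 9.7 × 1.13 / 10 = 1.0961 > 1, so every player's dominant strategy flips to full contribution.
At the Nash equilibrium everyone contributes 16. Group total payoff = 9.7 × 1.13 × 160 = 1753.76.

1753.76 thousand dollars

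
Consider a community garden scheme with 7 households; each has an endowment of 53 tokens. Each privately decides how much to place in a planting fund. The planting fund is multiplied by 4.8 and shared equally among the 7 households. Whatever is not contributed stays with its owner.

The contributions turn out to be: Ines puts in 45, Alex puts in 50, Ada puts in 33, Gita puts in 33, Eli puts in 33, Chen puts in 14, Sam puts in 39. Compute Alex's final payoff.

Total contributed: 45 + 50 + 33 + 33 + 33 + 14 + 39 = 247.
Each receives 4.8 × 247 / 7 = 169.37 from the planting fund.
Alex keeps 53 − 50 = 3, so Alex's payoff is 3 + 169.37 = 172.37.

172.37 tokens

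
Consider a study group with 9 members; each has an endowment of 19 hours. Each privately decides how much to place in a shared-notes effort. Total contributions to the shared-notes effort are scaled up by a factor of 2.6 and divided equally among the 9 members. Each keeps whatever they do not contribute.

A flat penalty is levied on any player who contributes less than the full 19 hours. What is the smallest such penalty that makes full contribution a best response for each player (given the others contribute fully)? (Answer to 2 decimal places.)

13.51 hours

Given the others contribute fully, the best deviation is to contribute 0 (any partial contribution still incurs the fine and gives up units whose private return 0.2889 is below 1).
Deviating from 19 to 0 saves 19 hours but forfeits the deviator's share of the drop in the shared-notes effort: 2.6/9 × 19 = 5.49.
So the deviation gain is 19 − 5.49 = 13.51, and the fine must be at least 13.51 hours to wipe it out.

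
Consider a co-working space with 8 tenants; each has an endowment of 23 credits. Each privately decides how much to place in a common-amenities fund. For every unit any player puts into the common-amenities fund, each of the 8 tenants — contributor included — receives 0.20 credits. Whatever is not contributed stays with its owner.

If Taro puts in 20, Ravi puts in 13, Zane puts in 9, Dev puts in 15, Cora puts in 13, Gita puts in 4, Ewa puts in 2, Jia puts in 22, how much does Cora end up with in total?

29.60 credits

Total contributed: 20 + 13 + 9 + 15 + 13 + 4 + 2 + 22 = 98.
Each receives 0.20 × 98 = 19.60 from the common-amenities fund.
Cora keeps 23 − 13 = 10, so Cora's payoff is 10 + 19.60 = 29.60.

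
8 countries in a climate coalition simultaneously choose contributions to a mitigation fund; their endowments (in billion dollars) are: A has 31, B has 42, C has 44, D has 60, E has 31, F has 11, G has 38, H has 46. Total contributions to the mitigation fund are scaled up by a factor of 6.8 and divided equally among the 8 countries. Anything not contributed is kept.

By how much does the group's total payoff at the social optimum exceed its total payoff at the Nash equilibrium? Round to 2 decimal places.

The private return per contributed unit is 6.8/8 = 0.8500 < 1 for every player regardless of endowment, so the Nash equilibrium is zero contribution and the group total is Σ E_j = 31 + 42 + 44 + 60 + 31 + 11 + 38 + 46 = 303.
Each contributed unit returns 6.800 to the group, so the social optimum is full contribution by everyone: group total = 6.800 × 303 = 2060.40.
Efficiency loss = (6.800 − 1) × 303 = 1757.40.

1757.40 billion dollars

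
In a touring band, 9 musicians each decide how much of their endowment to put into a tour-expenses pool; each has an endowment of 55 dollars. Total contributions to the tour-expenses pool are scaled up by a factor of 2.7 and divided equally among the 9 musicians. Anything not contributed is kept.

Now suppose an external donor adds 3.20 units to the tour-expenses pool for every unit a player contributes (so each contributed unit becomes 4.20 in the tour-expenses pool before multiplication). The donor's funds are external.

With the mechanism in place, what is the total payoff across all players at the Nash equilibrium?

Under the mechanism each unit contributed yields 2.7 × 4.20 / 9 = 1.2600 back to its contributor per unit of net cost, which exceeds 1, making full contribution the dominant choice for everyone.
So the Nash equilibrium is full contribution by all 9; the group earns 2.7 × 4.20 × 495 = 5613.30.

5613.30 dollars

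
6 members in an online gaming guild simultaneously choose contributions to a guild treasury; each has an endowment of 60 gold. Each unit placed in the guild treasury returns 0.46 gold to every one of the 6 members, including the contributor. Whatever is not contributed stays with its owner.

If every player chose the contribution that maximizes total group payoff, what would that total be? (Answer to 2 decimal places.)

Each contributed unit returns 2.760 to the group as a whole (0.46 to each of 6 players), which exceeds 1, so the social optimum is full contribution: group total = 2.760 × 360 = 993.60.

993.60 gold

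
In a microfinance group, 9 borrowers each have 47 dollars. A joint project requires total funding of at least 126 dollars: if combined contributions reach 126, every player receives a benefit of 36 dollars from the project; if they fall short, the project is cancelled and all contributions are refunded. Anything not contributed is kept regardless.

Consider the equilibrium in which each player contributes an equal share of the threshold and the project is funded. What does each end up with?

Equal share of the threshold: 126/9 = 14.
At this profile no one gains by cutting their contribution: any cut drops the total below 126, the project is cancelled, contributions are refunded, and the deviator ends with 47, which is less than 47 − 14 + 36 = 69. Contributing more than 14 just wastes the excess. So contributing exactly 14 is a best response.
Each player's payoff: 47 − 14 + 36 = 69.

69 dollars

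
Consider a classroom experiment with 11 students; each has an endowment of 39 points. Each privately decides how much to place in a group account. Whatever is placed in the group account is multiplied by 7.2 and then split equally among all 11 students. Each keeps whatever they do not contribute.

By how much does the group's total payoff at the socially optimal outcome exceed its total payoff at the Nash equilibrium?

Each contributed unit returns 7.2/11 = 0.6545 to its contributor — below 1 — so contributing 0 is dominant for every player. At the Nash equilibrium everyone keeps their 39, and the group total is 11 × 39 = 429.
Each contributed unit returns 7.200 to the group as a whole (0.6545 to each of 11 players), which exceeds 1, so the social optimum is full contribution: group total = 7.200 × 429 = 3088.80.
Efficiency loss = 3088.80 − 429 = 2659.80.

2659.80 points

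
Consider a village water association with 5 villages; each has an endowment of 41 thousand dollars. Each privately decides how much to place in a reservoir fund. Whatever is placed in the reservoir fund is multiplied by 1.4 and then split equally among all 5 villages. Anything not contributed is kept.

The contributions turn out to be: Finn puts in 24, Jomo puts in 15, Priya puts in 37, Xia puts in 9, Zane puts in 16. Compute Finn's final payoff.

45.28 thousand dollars

Total contributed: 24 + 15 + 37 + 9 + 16 = 101.
Each receives 1.4 × 101 / 5 = 28.28 from the reservoir fund.
Finn keeps 41 − 24 = 17, so Finn's payoff is 17 + 28.28 = 45.28.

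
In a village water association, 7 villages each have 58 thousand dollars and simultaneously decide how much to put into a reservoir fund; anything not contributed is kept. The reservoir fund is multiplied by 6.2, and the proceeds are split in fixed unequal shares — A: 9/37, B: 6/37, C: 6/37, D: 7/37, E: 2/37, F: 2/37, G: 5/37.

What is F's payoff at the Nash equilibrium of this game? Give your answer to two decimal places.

A player with share s gets back 6.2·s per unit contributed, so full contribution is dominant for anyone with s > 1/6.2 = 0.1613 and zero contribution is dominant for anyone below.
The shares above 0.1613 belong to A, B, C and D, contributing 58 each; the remaining 3 contribute 0. Total contributed: 232.
F keeps 58 and receives 6.2 × 232 × 2/37 = 77.75 from the reservoir fund, for a payoff of 135.75.

135.75 thousand dollars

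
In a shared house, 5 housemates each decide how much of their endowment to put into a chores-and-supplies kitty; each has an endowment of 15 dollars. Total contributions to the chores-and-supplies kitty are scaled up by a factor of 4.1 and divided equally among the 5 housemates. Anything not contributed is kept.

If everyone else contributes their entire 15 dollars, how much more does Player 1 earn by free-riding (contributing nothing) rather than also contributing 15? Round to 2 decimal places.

Switching from a contribution of 15 to 0 lets Player 1 keep an extra 15 dollars, but lowers the chores-and-supplies kitty by 15, which costs Player 1 their own share of that drop: 4.1/5 × 15 = 12.30.
Net gain = 15 − 12.30 = 2.70. The private return per contributed unit (0.8200) is below 1, so free-riding is indeed the best response regardless of what the others do.

2.70 dollars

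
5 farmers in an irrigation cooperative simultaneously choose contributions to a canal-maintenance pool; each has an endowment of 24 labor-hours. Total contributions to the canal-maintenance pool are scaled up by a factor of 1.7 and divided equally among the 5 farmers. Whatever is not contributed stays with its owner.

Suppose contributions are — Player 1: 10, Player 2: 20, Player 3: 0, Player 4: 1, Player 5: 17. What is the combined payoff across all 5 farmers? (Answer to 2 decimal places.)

Total contributed: 10 + 20 + 0 + 1 + 17 = 48; total kept: 5 × 24 − 48 = 72.
The canal-maintenance pool pays out 1.7 × 48 = 81.60 in aggregate.
Group total = 72 + 81.60 = 153.60.

153.60 labor-hours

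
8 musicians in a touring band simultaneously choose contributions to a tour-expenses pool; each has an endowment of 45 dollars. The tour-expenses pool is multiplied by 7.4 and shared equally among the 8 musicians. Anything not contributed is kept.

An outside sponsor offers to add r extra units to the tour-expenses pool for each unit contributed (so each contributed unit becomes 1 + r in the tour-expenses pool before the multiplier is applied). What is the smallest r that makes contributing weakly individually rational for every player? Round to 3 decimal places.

With matching at rate r, one contributed unit becomes (1 + r) in the tour-expenses pool and returns 7.4 × (1 + r) / 8 to the contributor.
Setting this equal to 1: 1 + r = 8/7.4 = 1.0811.
So the minimum matching rate is r = 1.0811 − 1 = 0.081.

0.081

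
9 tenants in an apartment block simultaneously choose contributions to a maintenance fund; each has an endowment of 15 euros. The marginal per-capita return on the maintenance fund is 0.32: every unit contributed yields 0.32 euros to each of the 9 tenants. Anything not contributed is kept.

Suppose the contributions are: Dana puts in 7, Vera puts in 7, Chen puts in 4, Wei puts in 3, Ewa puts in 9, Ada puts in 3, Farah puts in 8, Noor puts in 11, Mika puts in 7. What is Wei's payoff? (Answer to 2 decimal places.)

Total contributed: 7 + 7 + 4 + 3 + 9 + 3 + 8 + 11 + 7 = 59.
Each receives 0.32 × 59 = 18.88 from the maintenance fund.
Wei keeps 15 − 3 = 12, so Wei's payoff is 12 + 18.88 = 30.88.

30.88 euros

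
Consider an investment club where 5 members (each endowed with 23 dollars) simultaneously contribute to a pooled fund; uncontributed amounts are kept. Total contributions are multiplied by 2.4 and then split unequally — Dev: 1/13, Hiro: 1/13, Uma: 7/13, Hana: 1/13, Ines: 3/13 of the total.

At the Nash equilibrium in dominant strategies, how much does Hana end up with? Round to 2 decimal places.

27.25 dollars

For player j, contributing a unit is worthwhile iff 2.4 × (j's share) ≥ 1, i.e. iff j's share is at least 0.4167.
Uma alone (share 7/13) is above the threshold, contributing 23; the remaining 4 contribute 0. Total contributed: 23.
Hana keeps 23 and receives 2.4 × 23 × 1/13 = 4.25 from the pooled fund, for a payoff of 27.25.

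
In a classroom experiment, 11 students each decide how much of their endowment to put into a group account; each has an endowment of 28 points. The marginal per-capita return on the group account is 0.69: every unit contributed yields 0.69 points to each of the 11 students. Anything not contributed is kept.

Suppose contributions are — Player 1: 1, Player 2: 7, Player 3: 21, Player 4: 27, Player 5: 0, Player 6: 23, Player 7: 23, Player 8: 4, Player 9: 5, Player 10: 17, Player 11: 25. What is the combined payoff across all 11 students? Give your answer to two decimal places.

1316.27 points

Total contributed: 1 + 7 + 21 + 27 + 0 + 23 + 23 + 4 + 5 + 17 + 25 = 153; total kept: 11 × 28 − 153 = 155.
The group account pays out 0.69 × 11 × 153 = 1161.27 in aggregate.
Group total = 155 + 1161.27 = 1316.27.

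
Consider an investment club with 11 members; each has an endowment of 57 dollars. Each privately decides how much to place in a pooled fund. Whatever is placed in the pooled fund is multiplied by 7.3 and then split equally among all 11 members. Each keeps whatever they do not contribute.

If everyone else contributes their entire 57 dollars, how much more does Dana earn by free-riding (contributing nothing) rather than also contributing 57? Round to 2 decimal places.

Switching from a contribution of 57 to 0 lets Dana keep an extra 57 dollars, but lowers the pooled fund by 57, which costs Dana their own share of that drop: 7.3/11 × 57 = 37.83.
Net gain = 57 − 37.83 = 19.17. The private return per contributed unit (0.6636) is below 1, so free-riding is indeed the best response regardless of what the others do.

19.17 dollars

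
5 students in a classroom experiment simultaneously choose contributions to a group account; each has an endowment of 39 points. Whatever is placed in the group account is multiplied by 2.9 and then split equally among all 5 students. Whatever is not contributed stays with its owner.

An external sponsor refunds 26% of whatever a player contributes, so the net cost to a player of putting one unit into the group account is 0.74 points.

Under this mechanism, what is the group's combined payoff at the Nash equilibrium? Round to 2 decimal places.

195.00 points

Even with the mechanism, each unit contributed returns only (2.9/5) / 0.74 = 0.7838 per unit of net cost, so contributing nothing is still dominant.
Everyone keeps their endowment and the group total is 5 × 39 = 195.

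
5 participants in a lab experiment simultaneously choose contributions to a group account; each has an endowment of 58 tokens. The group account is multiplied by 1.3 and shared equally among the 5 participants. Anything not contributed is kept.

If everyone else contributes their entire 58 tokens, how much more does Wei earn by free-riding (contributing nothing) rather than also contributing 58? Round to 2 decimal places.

42.92 tokens

Switching from a contribution of 58 to 0 lets Wei keep an extra 58 tokens, but lowers the group account by 58, which costs Wei their own share of that drop: 1.3/5 × 58 = 15.08.
Net gain = 58 − 15.08 = 42.92. The private return per contributed unit (0.2600) is below 1, so free-riding is indeed the best response regardless of what the others do.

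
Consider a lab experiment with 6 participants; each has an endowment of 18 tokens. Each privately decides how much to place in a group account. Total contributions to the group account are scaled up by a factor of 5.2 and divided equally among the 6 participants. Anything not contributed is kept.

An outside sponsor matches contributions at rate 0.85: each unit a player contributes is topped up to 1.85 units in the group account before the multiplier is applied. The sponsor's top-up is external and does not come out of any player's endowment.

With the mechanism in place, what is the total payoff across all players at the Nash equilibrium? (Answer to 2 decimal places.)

1038.96 tokens

With the mechanism, a contributed unit returns 5.2 × 1.85 / 6 = 1.6033 per unit of net cost to the contributor — now above 1 — so contributing fully is weakly dominant for every player.
So the Nash equilibrium is full contribution by all 6; the group earns 5.2 × 1.85 × 108 = 1038.96.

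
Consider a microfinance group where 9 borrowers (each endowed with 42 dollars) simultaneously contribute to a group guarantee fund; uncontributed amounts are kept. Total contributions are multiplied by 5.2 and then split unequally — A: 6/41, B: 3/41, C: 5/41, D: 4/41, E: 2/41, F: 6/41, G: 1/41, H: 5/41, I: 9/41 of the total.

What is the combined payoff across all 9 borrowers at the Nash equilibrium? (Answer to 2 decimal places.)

554.40 dollars

Each unit j contributes comes back to j as 5.2 × (j's share), so j prefers to contribute only if that share exceeds 1/5.2 = 0.1923; otherwise keeping the unit dominates.
I alone (share 9/41) is above the threshold, contributing 42; the remaining 8 contribute 0. Total contributed: 42.
The group guarantee fund pays out 5.2 × 42 = 218.40 in total (split across the unequal shares, but the aggregate is all that matters for the group sum).
The 8 free-riders keep 42 each, adding 336. Group total = 336 + 218.40 = 554.40.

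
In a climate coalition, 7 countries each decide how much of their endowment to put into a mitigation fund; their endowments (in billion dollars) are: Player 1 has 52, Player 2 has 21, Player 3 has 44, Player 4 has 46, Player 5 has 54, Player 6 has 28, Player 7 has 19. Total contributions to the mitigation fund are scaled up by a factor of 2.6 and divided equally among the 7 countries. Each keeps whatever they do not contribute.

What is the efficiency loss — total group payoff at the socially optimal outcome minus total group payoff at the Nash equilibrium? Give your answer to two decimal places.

The private return per contributed unit is 2.6/7 = 0.3714 < 1 for every player regardless of endowment, so the Nash equilibrium is zero contribution and the group total is Σ E_j = 52 + 21 + 44 + 46 + 54 + 28 + 19 = 264.
Each contributed unit returns 2.600 to the group, so the social optimum is full contribution by everyone: group total = 2.600 × 264 = 686.40.
Efficiency loss = (2.600 − 1) × 264 = 422.40.

422.40 billion dollars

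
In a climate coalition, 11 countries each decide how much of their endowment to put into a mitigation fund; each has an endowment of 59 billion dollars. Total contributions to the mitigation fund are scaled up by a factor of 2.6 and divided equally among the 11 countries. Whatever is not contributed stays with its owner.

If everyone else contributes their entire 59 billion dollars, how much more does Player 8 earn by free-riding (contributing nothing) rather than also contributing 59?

45.05 billion dollars

Switching from a contribution of 59 to 0 lets Player 8 keep an extra 59 billion dollars, but lowers the mitigation fund by 59, which costs Player 8 their own share of that drop: 2.6/11 × 59 = 13.95.
Net gain = 59 − 13.95 = 45.05. The private return per contributed unit (0.2364) is below 1, so free-riding is indeed the best response regardless of what the others do.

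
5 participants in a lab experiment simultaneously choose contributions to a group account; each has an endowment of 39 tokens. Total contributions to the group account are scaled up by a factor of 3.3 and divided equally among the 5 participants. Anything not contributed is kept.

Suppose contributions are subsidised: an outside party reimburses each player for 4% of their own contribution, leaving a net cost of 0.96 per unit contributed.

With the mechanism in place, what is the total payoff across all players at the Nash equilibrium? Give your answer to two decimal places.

With the mechanism, a contributed unit returns (3.3/5) / 0.96 = 0.6875 per unit of net cost — still below 1 — so contributing 0 remains dominant for every player.
At the Nash equilibrium no one contributes; group total payoff = 5 × 39 = 195.

195.00 tokens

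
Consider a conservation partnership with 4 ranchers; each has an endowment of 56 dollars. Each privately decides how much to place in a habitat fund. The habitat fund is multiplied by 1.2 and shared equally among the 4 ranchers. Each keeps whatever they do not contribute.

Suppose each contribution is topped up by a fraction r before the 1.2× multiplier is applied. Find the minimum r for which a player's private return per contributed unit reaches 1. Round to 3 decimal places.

With matching at rate r, one contributed unit becomes (1 + r) in the habitat fund and returns 1.2 × (1 + r) / 4 to the contributor.
Setting this equal to 1: 1 + r = 4/1.2 = 3.3333.
So the minimum matching rate is r = 3.3333 − 1 = 2.333.

2.333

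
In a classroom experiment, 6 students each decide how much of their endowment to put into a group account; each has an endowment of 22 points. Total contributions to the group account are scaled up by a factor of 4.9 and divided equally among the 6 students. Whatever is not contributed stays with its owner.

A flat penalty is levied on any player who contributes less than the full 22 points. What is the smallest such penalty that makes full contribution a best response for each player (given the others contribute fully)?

Given the others contribute fully, the best deviation is to contribute 0 (any partial contribution still incurs the fine and gives up units whose private return 0.8167 is below 1).
Deviating from 22 to 0 saves 22 points but forfeits the deviator's share of the drop in the group account: 4.9/6 × 22 = 17.97.
So the deviation gain is 22 − 17.97 = 4.03, and the fine must be at least 4.03 points to wipe it out.

4.03 points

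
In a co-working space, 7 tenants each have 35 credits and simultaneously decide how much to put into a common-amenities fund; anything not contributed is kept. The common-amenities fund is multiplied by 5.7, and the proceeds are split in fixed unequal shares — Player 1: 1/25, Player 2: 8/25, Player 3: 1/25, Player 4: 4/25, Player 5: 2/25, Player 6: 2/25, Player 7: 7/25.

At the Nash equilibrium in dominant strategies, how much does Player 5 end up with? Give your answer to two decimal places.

66.92 credits

Player j's private return per contributed unit is 5.7 × (j's share). Contributing is weakly dominant for j when that share is at least 1/5.7 = 0.1754, and contributing 0 is dominant otherwise.
Player 2 and Player 7 clear that bar, contributing 35 each; the remaining 5 contribute 0. Total contributed: 70.
Player 5 keeps 35 and receives 5.7 × 70 × 2/25 = 31.92 from the common-amenities fund, for a payoff of 66.92.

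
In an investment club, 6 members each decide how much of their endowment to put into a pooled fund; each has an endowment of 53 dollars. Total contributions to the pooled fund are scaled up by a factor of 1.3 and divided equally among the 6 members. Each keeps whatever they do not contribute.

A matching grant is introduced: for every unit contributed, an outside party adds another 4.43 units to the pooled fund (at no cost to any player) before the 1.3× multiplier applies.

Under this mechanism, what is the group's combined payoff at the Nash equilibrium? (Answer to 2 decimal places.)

2244.76 dollars

Under the mechanism each unit contributed yields 1.3 × 5.43 / 6 = 1.1765 back to its contributor per unit of net cost, which exceeds 1, making full contribution the dominant choice for everyone.
So the Nash equilibrium is full contribution by all 6; the group earns 1.3 × 5.43 × 318 = 2244.76.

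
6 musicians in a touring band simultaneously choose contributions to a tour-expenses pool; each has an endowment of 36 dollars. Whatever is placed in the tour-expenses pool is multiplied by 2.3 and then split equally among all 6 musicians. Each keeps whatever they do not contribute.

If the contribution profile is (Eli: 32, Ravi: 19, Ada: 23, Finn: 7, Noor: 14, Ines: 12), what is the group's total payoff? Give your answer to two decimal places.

Total contributed: 32 + 19 + 23 + 7 + 14 + 12 = 107; total kept: 6 × 36 − 107 = 109.
The tour-expenses pool pays out 2.3 × 107 = 246.10 in aggregate.
Group total = 109 + 246.10 = 355.10.

355.10 dollars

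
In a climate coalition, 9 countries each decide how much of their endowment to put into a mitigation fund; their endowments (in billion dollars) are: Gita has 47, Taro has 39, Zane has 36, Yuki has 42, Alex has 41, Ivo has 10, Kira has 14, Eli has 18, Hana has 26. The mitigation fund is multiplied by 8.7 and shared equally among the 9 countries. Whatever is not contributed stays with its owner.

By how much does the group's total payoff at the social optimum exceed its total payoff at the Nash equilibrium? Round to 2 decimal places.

The private return per contributed unit is 8.7/9 = 0.9667 < 1 for every player regardless of endowment, so the Nash equilibrium is zero contribution and the group total is Σ E_j = 47 + 39 + 36 + 42 + 41 + 10 + 14 + 18 + 26 = 273.
Each contributed unit returns 8.700 to the group, so the social optimum is full contribution by everyone: group total = 8.700 × 273 = 2375.10.
Efficiency loss = (8.700 − 1) × 273 = 2102.10.

2102.10 billion dollars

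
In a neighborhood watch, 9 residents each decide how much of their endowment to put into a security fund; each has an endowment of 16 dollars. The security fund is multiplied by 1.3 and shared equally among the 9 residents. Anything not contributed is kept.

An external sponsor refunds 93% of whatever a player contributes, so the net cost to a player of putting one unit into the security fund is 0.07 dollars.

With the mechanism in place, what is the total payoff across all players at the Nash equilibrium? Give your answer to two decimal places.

With the mechanism, a contributed unit returns (1.3/9) / 0.07 = 2.0635 per unit of net cost to the contributor — now above 1 — so contributing fully is weakly dominant for every player.
At the Nash equilibrium everyone contributes 16. Group total payoff = 9 × (16 × 0.93 + 1.3 × 16) = 321.12.

321.12 dollars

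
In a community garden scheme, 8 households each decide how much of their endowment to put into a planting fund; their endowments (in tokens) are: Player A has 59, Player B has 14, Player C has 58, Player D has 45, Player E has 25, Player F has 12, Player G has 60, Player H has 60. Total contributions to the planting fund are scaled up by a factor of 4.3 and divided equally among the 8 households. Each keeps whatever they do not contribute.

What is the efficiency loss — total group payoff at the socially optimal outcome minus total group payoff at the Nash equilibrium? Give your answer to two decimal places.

1098.90 tokens

The private return per contributed unit is 4.3/8 = 0.5375 < 1 for every player regardless of endowment, so the Nash equilibrium is zero contribution and the group total is Σ E_j = 59 + 14 + 58 + 45 + 25 + 12 + 60 + 60 = 333.
Each contributed unit returns 4.300 to the group, so the social optimum is full contribution by everyone: group total = 4.300 × 333 = 1431.90.
Efficiency loss = (4.300 − 1) × 333 = 1098.90.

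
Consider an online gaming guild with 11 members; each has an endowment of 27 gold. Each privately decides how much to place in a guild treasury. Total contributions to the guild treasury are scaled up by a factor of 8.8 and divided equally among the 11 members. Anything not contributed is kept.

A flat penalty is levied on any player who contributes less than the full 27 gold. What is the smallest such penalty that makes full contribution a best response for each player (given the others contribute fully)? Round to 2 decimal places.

Given the others contribute fully, the best deviation is to contribute 0 (any partial contribution still incurs the fine and gives up units whose private return 0.8000 is below 1).
Deviating from 27 to 0 saves 27 gold but forfeits the deviator's share of the drop in the guild treasury: 8.8/11 × 27 = 21.60.
So the deviation gain is 27 − 21.60 = 5.40, and the fine must be at least 5.40 gold to wipe it out.

5.40 gold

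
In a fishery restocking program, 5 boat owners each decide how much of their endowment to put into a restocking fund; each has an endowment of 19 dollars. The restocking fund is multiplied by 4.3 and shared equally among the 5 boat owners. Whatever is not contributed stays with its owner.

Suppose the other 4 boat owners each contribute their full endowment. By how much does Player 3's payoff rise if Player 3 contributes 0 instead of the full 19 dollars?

2.66 dollars

Switching from a contribution of 19 to 0 lets Player 3 keep an extra 19 dollars, but lowers the restocking fund by 19, which costs Player 3 their own share of that drop: 4.3/5 × 19 = 16.34.
Net gain = 19 − 16.34 = 2.66. The private return per contributed unit (0.8600) is below 1, so free-riding is indeed the best response regardless of what the others do.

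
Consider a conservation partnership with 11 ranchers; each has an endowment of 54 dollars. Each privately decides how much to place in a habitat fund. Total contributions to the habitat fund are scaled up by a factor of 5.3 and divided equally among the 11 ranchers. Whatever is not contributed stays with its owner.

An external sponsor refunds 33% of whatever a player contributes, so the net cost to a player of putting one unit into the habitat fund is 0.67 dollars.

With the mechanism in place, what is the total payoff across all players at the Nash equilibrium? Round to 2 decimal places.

594.00 dollars

The effective private return is (5.3/11) / 0.67 = 0.7191, which is still under 1, so the mechanism doesn't change anyone's dominant strategy: zero contribution.
At the Nash equilibrium no one contributes; group total payoff = 11 × 54 = 594.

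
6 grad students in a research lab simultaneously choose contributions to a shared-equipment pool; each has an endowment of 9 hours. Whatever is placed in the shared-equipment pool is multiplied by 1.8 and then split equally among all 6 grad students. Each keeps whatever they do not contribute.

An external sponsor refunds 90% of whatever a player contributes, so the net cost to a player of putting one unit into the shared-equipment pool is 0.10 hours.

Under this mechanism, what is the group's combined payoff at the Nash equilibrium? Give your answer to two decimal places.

The effective private return per unit is now (1.8/6) / 0.10 = 3.0000 > 1, so every player's dominant strategy flips to full contribution.
At the Nash equilibrium everyone contributes 9. Group total payoff = 6 × (9 × 0.90 + 1.8 × 9) = 145.80.

145.80 hours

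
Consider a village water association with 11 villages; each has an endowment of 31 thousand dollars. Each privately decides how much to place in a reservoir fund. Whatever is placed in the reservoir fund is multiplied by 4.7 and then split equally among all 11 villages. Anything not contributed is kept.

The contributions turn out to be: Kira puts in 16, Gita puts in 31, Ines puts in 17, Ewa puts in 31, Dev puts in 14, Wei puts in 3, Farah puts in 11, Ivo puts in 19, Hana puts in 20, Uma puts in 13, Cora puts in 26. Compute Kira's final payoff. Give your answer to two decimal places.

Total contributed: 16 + 31 + 17 + 31 + 14 + 3 + 11 + 19 + 20 + 13 + 26 = 201.
Each receives 4.7 × 201 / 11 = 85.88 from the reservoir fund.
Kira keeps 31 − 16 = 15, so Kira's payoff is 15 + 85.88 = 100.88.

100.88 thousand dollars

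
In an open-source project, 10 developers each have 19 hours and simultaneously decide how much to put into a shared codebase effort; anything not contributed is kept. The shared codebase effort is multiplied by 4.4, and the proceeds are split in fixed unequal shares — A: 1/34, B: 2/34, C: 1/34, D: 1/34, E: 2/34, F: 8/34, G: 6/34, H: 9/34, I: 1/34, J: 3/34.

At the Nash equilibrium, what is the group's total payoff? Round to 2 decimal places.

319.20 hours

Player j's private return per contributed unit is 4.4 × (j's share). Contributing is weakly dominant for j when that share is at least 1/4.4 = 0.2273, and contributing 0 is dominant otherwise.
The shares above 0.2273 belong to F and H, contributing 19 each; the remaining 8 contribute 0. Total contributed: 38.
The shared codebase effort pays out 4.4 × 38 = 167.20 in total (split across the unequal shares, but the aggregate is all that matters for the group sum).
The 8 free-riders keep 19 each, adding 152. Group total = 152 + 167.20 = 319.20.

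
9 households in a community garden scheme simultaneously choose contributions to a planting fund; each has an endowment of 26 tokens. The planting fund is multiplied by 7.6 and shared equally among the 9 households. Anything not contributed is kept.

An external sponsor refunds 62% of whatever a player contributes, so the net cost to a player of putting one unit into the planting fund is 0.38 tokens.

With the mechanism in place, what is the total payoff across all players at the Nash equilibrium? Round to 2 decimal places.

1923.48 tokens

Under the mechanism each unit contributed yields (7.6/9) / 0.38 = 2.2222 back to its contributor per unit of net cost, which exceeds 1, making full contribution the dominant choice for everyone.
So the Nash equilibrium is full contribution by all 9; the group earns 9 × (26 × 0.62 + 7.6 × 26) = 1923.48.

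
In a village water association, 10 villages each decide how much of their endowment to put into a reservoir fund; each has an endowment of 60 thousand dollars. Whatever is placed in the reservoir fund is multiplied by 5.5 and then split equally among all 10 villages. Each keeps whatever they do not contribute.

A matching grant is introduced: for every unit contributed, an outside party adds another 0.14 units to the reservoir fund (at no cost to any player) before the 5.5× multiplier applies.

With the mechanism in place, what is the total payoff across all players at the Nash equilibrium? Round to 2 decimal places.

600.00 thousand dollars

With the mechanism, a contributed unit returns 5.5 × 1.14 / 10 = 0.6270 per unit of net cost — still below 1 — so contributing 0 remains dominant for every player.
At the Nash equilibrium no one contributes; group total payoff = 10 × 60 = 600.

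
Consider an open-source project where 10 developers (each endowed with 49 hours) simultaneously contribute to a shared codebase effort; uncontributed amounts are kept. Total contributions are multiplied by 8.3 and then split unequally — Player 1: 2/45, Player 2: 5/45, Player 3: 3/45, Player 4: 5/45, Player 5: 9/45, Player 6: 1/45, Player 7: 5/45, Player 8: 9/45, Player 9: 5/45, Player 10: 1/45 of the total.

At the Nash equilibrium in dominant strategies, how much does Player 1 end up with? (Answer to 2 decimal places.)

85.15 hours

Each unit j contributes comes back to j as 8.3 × (j's share), so j prefers to contribute only if that share exceeds 1/8.3 = 0.1205; otherwise keeping the unit dominates.
The shares above 0.1205 belong to Player 5 and Player 8, contributing 49 each; the remaining 8 contribute 0. Total contributed: 98.
Player 1 keeps 49 and receives 8.3 × 98 × 2/45 = 36.15 from the shared codebase effort, for a payoff of 85.15.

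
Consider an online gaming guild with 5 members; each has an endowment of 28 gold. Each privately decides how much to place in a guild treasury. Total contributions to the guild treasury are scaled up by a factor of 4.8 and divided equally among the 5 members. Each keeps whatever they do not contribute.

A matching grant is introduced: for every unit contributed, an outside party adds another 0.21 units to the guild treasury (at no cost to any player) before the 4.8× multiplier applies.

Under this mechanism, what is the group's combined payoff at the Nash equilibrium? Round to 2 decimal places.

813.12 gold

The effective private return per unit is now 4.8 × 1.21 / 5 = 1.1616 > 1, so every player's dominant strategy flips to full contribution.
So the Nash equilibrium is full contribution by all 5; the group earns 4.8 × 1.21 × 140 = 813.12.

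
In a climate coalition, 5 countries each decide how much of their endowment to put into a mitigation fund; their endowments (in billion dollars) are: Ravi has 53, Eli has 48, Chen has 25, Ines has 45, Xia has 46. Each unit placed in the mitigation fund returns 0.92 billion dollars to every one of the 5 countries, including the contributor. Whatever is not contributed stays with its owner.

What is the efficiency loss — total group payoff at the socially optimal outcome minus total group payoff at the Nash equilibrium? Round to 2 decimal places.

The private return per contributed unit is 0.92 < 1 for everyone, so the Nash equilibrium is zero contribution and the group total is Σ E_j = 53 + 48 + 25 + 45 + 46 = 217.
Each contributed unit returns 4.600 to the group, so the social optimum is full contribution by everyone: group total = 4.600 × 217 = 998.20.
Efficiency loss = (4.600 − 1) × 217 = 781.20.

781.20 billion dollars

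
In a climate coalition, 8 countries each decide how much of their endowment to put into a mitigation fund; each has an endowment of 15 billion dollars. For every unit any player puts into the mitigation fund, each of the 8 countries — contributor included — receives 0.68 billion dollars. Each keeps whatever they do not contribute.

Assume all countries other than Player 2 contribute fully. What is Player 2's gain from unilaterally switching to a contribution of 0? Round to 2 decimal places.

4.80 billion dollars

Switching from a contribution of 15 to 0 lets Player 2 keep an extra 15 billion dollars, but lowers the mitigation fund by 15, which costs Player 2 their own share of that drop: 0.68 × 15 = 10.20.
Net gain = 15 − 10.20 = 4.80. The private return per contributed unit (0.68) is below 1, so free-riding is indeed the best response regardless of what the others do.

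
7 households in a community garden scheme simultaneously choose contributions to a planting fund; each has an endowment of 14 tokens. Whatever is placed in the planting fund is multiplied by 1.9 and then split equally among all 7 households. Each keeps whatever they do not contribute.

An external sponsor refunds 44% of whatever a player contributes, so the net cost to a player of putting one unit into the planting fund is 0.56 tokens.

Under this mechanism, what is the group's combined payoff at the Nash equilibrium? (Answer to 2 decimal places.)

Even with the mechanism, each unit contributed returns only (1.9/7) / 0.56 = 0.4847 per unit of net cost, so contributing nothing is still dominant.
At the Nash equilibrium no one contributes; group total payoff = 7 × 14 = 98.

98.00 tokens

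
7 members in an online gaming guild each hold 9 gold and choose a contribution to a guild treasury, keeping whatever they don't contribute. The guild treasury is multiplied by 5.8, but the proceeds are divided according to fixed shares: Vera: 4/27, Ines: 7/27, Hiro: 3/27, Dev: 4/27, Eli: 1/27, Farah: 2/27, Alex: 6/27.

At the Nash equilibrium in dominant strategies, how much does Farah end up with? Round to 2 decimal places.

A player with share s gets back 5.8·s per unit contributed, so full contribution is dominant for anyone with s > 1/5.8 = 0.1724 and zero contribution is dominant for anyone below.
Ines and Alex are above the threshold, contributing 9 each; the remaining 5 contribute 0. Total contributed: 18.
Farah keeps 9 and receives 5.8 × 18 × 2/27 = 7.73 from the guild treasury, for a payoff of 16.73.

16.73 gold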